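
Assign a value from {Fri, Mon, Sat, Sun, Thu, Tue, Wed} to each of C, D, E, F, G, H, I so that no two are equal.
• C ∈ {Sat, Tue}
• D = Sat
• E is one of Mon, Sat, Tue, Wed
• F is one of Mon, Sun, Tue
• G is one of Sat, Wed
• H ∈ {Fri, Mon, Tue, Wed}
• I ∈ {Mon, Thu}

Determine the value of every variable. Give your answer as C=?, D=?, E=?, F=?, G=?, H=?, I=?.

D must be Sat (only option left). Strike Sat from C, E, G.
G has just one choice, so G = Wed. So E, H can't be Wed.
C's domain is down to {Tue}, so C = Tue. Remove Tue from E, F, H.
E has just one choice, so E = Mon. So F, H, I can't be Mon.
F's domain is down to {Sun}, so F = Sun.
H has just one choice, so H = Fri.
That leaves I = Thu.

C=Tue, D=Sat, E=Mon, F=Sun, G=Wed, H=Fri, I=Thu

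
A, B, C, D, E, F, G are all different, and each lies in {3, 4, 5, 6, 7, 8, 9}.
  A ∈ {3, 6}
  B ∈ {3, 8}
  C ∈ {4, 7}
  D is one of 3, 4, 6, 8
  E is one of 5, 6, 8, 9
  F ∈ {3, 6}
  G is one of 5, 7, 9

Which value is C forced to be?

7

A and F between them cover only {3, 6} — a naked pair. Remove those values from B, D, E.
B's domain is down to {8}, so B = 8. Eliminate 8 elsewhere: D, E.
D must be 4 (only option left). Remove 4 from C.
So C = 7.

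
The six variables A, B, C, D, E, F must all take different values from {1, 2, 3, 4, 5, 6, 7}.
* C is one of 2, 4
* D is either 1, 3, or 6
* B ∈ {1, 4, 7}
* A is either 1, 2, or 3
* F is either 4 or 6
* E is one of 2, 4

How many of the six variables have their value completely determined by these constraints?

The 6 variables draw from only 6 values {1, 2, 3, 4, 6, 7}, so each is used; only B can be 7, hence B = 7.
The 2 variables C and E are confined to {2, 4}, which locks those values in; drop them from A, F.
F's domain is down to {6}, so F = 6. Remove 6 from D.
Determined: B=7, F=6. The other variables each still have more than one consistent value. That makes 2.

2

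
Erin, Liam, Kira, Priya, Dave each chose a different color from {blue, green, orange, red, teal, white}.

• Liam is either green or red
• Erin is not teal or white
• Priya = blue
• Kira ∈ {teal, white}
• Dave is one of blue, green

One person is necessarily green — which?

Priya has just one choice, so Priya = blue. Remove blue from Erin, Dave.
So green goes to Dave.

Dave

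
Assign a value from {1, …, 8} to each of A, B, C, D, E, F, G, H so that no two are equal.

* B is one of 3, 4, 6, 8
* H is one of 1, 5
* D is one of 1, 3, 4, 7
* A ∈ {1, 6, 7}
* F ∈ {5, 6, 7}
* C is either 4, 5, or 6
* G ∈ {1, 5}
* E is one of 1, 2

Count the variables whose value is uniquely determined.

Among the 8 variables, 2 fits only E (and all 8 values in {1, 2, 3, 4, 5, 6, 7, 8} must be used), so E = 2.
Among the 7 still-open variables, 8 fits only B (and all 7 values in {1, 3, 4, 5, 6, 7, 8} must be used), so B = 8.
The 6 still-open variables draw from only 6 values {1, 3, 4, 5, 6, 7}, so each is used; only D can be 3, hence D = 3.
Among the 5 still-open variables, 4 fits only C (and all 5 values in {1, 4, 5, 6, 7} must be used), so C = 4.
The 2 variables G and H are confined to {1, 5}, which locks those values in; drop them from A, F.
Determined: B=8, C=4, D=3, E=2. The other variables each still have more than one consistent value. That makes 4.

4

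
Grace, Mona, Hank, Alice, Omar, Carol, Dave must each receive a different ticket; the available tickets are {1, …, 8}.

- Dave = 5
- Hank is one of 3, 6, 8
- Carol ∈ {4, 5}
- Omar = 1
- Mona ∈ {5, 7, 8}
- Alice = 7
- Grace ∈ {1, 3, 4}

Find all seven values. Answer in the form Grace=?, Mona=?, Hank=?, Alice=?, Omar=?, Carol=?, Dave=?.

Alice has just one choice, so Alice = 7. Strike 7 from Mona.
Omar has just one choice, so Omar = 1. Eliminate 1 elsewhere: Grace.
That leaves Dave = 5. Strike 5 from Mona, Carol.
Mona has just one choice, so Mona = 8. Eliminate 8 elsewhere: Hank.
That leaves Carol = 4. Eliminate 4 elsewhere: Grace.
Grace has just one choice, so Grace = 3. So Hank can't be 3.
Hank has just one choice, so Hank = 6.

Grace=3, Mona=8, Hank=6, Alice=7, Omar=1, Carol=4, Dave=5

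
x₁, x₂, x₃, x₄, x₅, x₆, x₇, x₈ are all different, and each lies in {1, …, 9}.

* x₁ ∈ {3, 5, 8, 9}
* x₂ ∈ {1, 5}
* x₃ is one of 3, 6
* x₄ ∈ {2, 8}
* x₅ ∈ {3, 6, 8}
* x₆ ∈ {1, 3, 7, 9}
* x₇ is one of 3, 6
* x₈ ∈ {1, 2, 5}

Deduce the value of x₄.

2

Among the 8 variables, 7 fits only x₆ (and all 8 values in {1, 2, 3, 5, 6, 7, 8, 9} must be used), so x₆ = 7.
Among the 7 still-open variables, 9 fits only x₁ (and all 7 values in {1, 2, 3, 5, 6, 8, 9} must be used), so x₁ = 9.
The 2 variables x₃ and x₇ are confined to {3, 6}, which locks those values in; drop them from x₅.
x₅ has just one choice, so x₅ = 8. Strike 8 from x₄.
So x₄ = 2.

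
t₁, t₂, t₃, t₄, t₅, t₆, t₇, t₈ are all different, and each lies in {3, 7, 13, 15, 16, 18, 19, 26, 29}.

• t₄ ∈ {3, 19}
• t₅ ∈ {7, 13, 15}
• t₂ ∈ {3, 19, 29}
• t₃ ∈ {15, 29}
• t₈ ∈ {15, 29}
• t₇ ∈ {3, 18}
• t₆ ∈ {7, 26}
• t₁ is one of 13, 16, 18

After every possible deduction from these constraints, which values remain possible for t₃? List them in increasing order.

15, 29

t₃ and t₈ share exactly the 2 values {15, 29}; by pigeonhole those values go to them, so strike 15, 29 from t₂, t₅.
t₂ and t₄ between them cover only {3, 19} — a naked pair. Remove those values from t₇.
t₇ has just one choice, so t₇ = 18. So t₁ can't be 18.
No further eliminations apply; t₃ can still be any of 15, 29.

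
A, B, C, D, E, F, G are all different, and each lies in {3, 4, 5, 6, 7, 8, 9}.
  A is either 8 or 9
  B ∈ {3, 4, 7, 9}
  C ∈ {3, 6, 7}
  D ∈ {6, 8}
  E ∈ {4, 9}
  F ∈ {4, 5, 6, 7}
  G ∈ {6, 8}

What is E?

Among the 7 variables, 5 fits only F (and all 7 values in {3, 4, 5, 6, 7, 8, 9} must be used), so F = 5.
D and G share exactly the 2 values {6, 8}; by pigeonhole those values go to them, so strike 6, 8 from A, C.
A must be 9 (only option left). Strike 9 from B, E.
So E = 4.

4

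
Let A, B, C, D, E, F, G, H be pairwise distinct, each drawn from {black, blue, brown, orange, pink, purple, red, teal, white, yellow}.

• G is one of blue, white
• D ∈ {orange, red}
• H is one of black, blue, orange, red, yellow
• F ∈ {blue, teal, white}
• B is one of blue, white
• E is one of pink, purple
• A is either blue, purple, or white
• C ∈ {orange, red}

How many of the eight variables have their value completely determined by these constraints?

3

B and G share exactly the 2 values {blue, white}; by pigeonhole those values go to them, so strike blue, white from A, F, H.
A must be purple (only option left). So E can't be purple.
E's domain is down to {pink}, so E = pink.
F has just one choice, so F = teal.
The 2 variables C and D are confined to {orange, red}, which locks those values in; drop them from H.
Determined: A=purple, E=pink, F=teal. The other variables each still have more than one consistent value. That makes 3.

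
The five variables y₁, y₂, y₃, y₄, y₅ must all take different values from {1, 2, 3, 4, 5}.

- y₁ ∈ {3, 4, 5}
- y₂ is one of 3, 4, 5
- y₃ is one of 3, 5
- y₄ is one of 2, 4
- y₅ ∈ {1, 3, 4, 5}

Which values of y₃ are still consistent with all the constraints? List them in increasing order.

The 5 variables draw from only 5 values {1, 2, 3, 4, 5}, so each is used; only y₅ can be 1, hence y₅ = 1.
The 4 still-open variables draw from only 4 values {2, 3, 4, 5}, so each is used; only y₄ can be 2, hence y₄ = 2.
No further eliminations apply; y₃ can still be any of 3, 5.

3, 5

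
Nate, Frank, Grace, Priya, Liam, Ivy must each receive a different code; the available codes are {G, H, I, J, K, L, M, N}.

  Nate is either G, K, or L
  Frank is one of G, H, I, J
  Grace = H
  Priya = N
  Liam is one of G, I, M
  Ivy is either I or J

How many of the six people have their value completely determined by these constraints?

2

Grace must be H (only option left). So Frank can't be H.
Priya must be N (only option left).
Determined: Grace=H, Priya=N. The other people each still have more than one consistent value. That makes 2.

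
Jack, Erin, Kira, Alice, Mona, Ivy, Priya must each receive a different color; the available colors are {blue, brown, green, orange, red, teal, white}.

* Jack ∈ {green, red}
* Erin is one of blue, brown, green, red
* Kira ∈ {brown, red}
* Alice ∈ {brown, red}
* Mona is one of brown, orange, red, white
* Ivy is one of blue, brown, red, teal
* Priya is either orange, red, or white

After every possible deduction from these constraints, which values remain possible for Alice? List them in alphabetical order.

The 7 variables draw from only 7 values {blue, brown, green, orange, red, teal, white}, so each is used; only Ivy can be teal, hence Ivy = teal.
The 6 still-open variables draw from only 6 values {blue, brown, green, orange, red, white}, so each is used; only Erin can be blue, hence Erin = blue.
The 5 still-open variables together cover exactly {brown, green, orange, red, white} — 5 values for 5 variables — and green appears only in Jack's list, so Jack = green.
The 2 variables Kira and Alice are confined to {brown, red}, which locks those values in; drop them from Mona, Priya.
No further eliminations apply; Alice can still be any of brown, red.

brown, red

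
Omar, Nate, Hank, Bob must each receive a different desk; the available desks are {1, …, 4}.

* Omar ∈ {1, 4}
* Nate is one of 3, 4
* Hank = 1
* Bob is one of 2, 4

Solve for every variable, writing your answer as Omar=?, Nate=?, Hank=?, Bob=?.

Hank's domain is down to {1}, so Hank = 1. So Omar can't be 1.
Omar has just one choice, so Omar = 4. Eliminate 4 elsewhere: Nate, Bob.
That leaves Nate = 3.
Bob must be 2 (only option left).

Omar=4, Nate=3, Hank=1, Bob=2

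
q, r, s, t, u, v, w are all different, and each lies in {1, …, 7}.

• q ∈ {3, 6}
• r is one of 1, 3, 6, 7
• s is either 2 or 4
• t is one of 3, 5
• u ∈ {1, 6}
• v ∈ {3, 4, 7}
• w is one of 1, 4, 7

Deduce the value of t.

5

Among the 7 variables, 2 fits only s (and all 7 values in {1, 2, 3, 4, 5, 6, 7} must be used), so s = 2.
Among the 6 still-open variables, 5 fits only t (and all 6 values in {1, 3, 4, 5, 6, 7} must be used), so t = 5.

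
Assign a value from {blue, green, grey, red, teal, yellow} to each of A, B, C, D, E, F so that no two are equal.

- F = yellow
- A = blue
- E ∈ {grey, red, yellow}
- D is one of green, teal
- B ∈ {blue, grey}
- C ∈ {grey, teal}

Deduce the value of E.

red

A has just one choice, so A = blue. Strike blue from B.
That leaves B = grey. Strike grey from C, E.
C's domain is down to {teal}, so C = teal. Remove teal from D.
D has just one choice, so D = green.
F must be yellow (only option left). Eliminate yellow elsewhere: E.
So E = red.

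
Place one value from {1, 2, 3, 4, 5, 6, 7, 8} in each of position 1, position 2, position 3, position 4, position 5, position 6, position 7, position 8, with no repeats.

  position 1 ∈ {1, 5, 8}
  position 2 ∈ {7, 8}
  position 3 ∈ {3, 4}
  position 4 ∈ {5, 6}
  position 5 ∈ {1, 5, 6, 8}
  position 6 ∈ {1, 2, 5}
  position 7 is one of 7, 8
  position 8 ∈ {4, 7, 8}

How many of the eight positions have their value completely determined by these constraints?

3

The 8 variables draw from only 8 values {1, 2, 3, 4, 5, 6, 7, 8}, so each is used; only position 6 can be 2, hence position 6 = 2.
The 7 still-open variables together cover exactly {1, 3, 4, 5, 6, 7, 8} — 7 values for 7 variables — and 3 appears only in position 3's list, so position 3 = 3.
The 6 still-open variables draw from only 6 values {1, 4, 5, 6, 7, 8}, so each is used; only position 8 can be 4, hence position 8 = 4.
The 2 variables position 2 and position 7 are confined to {7, 8}, which locks those values in; drop them from position 1, position 5.
Determined: position 3=3, position 6=2, position 8=4. The other positions each still have more than one consistent value. That makes 3.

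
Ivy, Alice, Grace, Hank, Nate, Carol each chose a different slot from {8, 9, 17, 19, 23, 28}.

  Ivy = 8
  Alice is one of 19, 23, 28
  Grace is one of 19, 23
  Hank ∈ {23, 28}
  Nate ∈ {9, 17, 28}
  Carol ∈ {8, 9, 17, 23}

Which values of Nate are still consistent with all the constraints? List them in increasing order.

Ivy must be 8 (only option left). So Carol can't be 8.
The 3 variables Alice, Grace, Hank are confined to {19, 23, 28}, which locks those values in; drop them from Nate, Carol.
No further eliminations apply; Nate can still be any of 9, 17.

9, 17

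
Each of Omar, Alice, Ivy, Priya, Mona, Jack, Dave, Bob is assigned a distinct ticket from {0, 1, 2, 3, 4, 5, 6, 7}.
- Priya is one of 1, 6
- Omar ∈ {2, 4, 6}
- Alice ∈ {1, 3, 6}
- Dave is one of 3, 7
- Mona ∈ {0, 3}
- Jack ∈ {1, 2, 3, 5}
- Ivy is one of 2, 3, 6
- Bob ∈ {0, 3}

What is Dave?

The 8 variables together cover exactly {0, 1, 2, 3, 4, 5, 6, 7} — 8 values for 8 variables — and 4 appears only in Omar's list, so Omar = 4.
The 7 still-open variables together cover exactly {0, 1, 2, 3, 5, 6, 7} — 7 values for 7 variables — and 5 appears only in Jack's list, so Jack = 5.
The 6 still-open variables draw from only 6 values {0, 1, 2, 3, 6, 7}, so each is used; only Ivy can be 2, hence Ivy = 2.
Among the 5 still-open variables, 7 fits only Dave (and all 5 values in {0, 1, 3, 6, 7} must be used), so Dave = 7.

7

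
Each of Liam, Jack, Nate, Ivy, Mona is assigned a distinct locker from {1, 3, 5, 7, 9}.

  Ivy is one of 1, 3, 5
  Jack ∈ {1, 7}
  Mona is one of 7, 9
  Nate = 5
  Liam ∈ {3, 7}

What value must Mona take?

9

Nate has just one choice, so Nate = 5. Remove 5 from Ivy.
Among the 4 still-open variables, 9 fits only Mona (and all 4 values in {1, 3, 7, 9} must be used), so Mona = 9.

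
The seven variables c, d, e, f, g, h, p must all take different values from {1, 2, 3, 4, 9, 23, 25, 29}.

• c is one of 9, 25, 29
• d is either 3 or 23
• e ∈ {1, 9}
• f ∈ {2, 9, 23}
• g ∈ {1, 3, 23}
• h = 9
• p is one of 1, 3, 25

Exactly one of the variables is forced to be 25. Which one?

h must be 9 (only option left). So c, e, f can't be 9.
e must be 1 (only option left). Strike 1 from g, p.
Among the 5 still-open variables, 2 fits only f (and all 5 values in {2, 3, 23, 25, 29} must be used), so f = 2.
The 4 still-open variables together cover exactly {3, 23, 25, 29} — 4 values for 4 variables — and 29 appears only in c's list, so c = 29.
The 3 still-open variables draw from only 3 values {3, 23, 25}, so each is used; only p can be 25, hence p = 25.

p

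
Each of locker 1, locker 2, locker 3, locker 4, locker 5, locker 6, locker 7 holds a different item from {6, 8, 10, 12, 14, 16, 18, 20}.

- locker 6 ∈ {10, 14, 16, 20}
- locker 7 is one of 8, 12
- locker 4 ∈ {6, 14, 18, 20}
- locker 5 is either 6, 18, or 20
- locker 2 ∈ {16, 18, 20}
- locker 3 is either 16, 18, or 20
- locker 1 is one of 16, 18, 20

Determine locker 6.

locker 1, locker 2, locker 3 share exactly the 3 values {16, 18, 20}; by pigeonhole those values go to them, so strike 16, 18, 20 from locker 4, locker 5, locker 6.
locker 5 must be 6 (only option left). So locker 4 can't be 6.
locker 4 has just one choice, so locker 4 = 14. Remove 14 from locker 6.
So locker 6 = 10.

10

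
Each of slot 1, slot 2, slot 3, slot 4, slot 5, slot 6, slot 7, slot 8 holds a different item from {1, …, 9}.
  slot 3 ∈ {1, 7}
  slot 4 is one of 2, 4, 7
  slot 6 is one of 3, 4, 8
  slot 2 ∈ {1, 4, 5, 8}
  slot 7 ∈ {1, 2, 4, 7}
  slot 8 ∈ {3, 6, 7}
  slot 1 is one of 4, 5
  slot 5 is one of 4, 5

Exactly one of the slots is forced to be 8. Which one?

The 8 variables draw from only 8 values {1, 2, 3, 4, 5, 6, 7, 8}, so each is used; only slot 8 can be 6, hence slot 8 = 6.
Among the 7 still-open variables, 3 fits only slot 6 (and all 7 values in {1, 2, 3, 4, 5, 7, 8} must be used), so slot 6 = 3.
Among the 6 still-open variables, 8 fits only slot 2 (and all 6 values in {1, 2, 4, 5, 7, 8} must be used), so slot 2 = 8.

slot 2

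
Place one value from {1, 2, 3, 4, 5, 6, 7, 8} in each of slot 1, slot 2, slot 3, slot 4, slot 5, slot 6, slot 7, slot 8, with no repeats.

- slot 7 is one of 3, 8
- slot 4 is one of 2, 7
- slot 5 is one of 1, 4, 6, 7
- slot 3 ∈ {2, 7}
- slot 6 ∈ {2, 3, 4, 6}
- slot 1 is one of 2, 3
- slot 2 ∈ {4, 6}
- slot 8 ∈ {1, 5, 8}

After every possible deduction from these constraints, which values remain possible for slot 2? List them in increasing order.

4, 6

The 8 variables draw from only 8 values {1, 2, 3, 4, 5, 6, 7, 8}, so each is used; only slot 8 can be 5, hence slot 8 = 5.
The 7 still-open variables together cover exactly {1, 2, 3, 4, 6, 7, 8} — 7 values for 7 variables — and 1 appears only in slot 5's list, so slot 5 = 1.
The 6 still-open variables draw from only 6 values {2, 3, 4, 6, 7, 8}, so each is used; only slot 7 can be 8, hence slot 7 = 8.
The 2 variables slot 3 and slot 4 are confined to {2, 7}, which locks those values in; drop them from slot 1, slot 6.
slot 1 must be 3 (only option left). Strike 3 from slot 6.
No further eliminations apply; slot 2 can still be any of 4, 6.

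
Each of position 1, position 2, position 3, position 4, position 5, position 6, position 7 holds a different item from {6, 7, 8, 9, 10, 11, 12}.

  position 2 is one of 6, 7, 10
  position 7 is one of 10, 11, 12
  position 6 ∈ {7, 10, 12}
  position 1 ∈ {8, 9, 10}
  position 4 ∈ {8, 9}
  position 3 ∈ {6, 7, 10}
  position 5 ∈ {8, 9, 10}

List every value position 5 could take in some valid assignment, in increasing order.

8, 9, 10

The 7 variables draw from only 7 values {6, 7, 8, 9, 10, 11, 12}, so each is used; only position 7 can be 11, hence position 7 = 11.
Among the 6 still-open variables, 12 fits only position 6 (and all 6 values in {6, 7, 8, 9, 10, 12} must be used), so position 6 = 12.
position 1, position 4, position 5 share exactly the 3 values {8, 9, 10}; by pigeonhole those values go to them, so strike 8, 9, 10 from position 2, position 3.
No further eliminations apply; position 5 can still be any of 8, 9, 10.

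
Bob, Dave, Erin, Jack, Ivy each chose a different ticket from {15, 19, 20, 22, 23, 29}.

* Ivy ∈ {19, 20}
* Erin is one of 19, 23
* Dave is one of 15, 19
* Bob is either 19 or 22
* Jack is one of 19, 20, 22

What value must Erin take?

23

Among the 5 variables, 15 fits only Dave (and all 5 values in {15, 19, 20, 22, 23} must be used), so Dave = 15.
The 4 still-open variables together cover exactly {19, 20, 22, 23} — 4 values for 4 variables — and 23 appears only in Erin's list, so Erin = 23.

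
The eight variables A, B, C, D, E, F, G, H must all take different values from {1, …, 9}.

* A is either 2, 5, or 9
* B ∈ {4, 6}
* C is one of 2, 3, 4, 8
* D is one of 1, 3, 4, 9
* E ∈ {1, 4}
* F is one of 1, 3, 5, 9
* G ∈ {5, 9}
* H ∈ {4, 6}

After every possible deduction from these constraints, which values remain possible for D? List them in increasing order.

3, 9

Among the 8 variables, 8 fits only C (and all 8 values in {1, 2, 3, 4, 5, 6, 8, 9} must be used), so C = 8.
The 7 still-open variables together cover exactly {1, 2, 3, 4, 5, 6, 9} — 7 values for 7 variables — and 2 appears only in A's list, so A = 2.
B and H share exactly the 2 values {4, 6}; by pigeonhole those values go to them, so strike 4, 6 from D, E.
E has just one choice, so E = 1. Remove 1 from D, F.
No further eliminations apply; D can still be any of 3, 9.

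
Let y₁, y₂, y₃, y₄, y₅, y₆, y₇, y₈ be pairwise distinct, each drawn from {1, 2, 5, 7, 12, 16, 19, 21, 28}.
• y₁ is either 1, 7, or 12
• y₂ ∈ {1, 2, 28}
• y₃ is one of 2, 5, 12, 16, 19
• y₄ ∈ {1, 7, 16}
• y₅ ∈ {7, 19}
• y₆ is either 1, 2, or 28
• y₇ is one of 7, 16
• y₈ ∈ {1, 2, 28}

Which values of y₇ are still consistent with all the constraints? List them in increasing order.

The 8 variables together cover exactly {1, 2, 5, 7, 12, 16, 19, 28} — 8 values for 8 variables — and 5 appears only in y₃'s list, so y₃ = 5.
The 7 still-open variables draw from only 7 values {1, 2, 7, 12, 16, 19, 28}, so each is used; only y₁ can be 12, hence y₁ = 12.
Among the 6 still-open variables, 19 fits only y₅ (and all 6 values in {1, 2, 7, 16, 19, 28} must be used), so y₅ = 19.
y₂, y₆, y₈ between them cover only {1, 2, 28} — a naked triple. Remove those values from y₄.
No further eliminations apply; y₇ can still be any of 7, 16.

7, 16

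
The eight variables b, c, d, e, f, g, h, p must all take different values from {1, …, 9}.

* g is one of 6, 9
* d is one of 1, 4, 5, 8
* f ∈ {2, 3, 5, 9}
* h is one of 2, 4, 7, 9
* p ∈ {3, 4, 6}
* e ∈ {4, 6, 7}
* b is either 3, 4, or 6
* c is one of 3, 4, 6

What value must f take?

5

b, c, p between them cover only {3, 4, 6} — a naked triple. Remove those values from d, e, f, g, h.
e's domain is down to {7}, so e = 7. Remove 7 from h.
g has just one choice, so g = 9. Remove 9 from f, h.
h's domain is down to {2}, so h = 2. So f can't be 2.
So f = 5.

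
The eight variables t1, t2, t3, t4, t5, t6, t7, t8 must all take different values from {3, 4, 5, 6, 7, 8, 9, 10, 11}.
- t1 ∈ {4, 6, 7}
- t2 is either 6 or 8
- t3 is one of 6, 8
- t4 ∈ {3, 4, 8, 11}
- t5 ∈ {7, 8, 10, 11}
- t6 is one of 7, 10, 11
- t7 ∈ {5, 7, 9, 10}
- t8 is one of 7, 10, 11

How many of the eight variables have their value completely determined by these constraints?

2

The 2 variables t2 and t3 are confined to {6, 8}, which locks those values in; drop them from t1, t4, t5.
t5, t6, t8 between them cover only {7, 10, 11} — a naked triple. Remove those values from t1, t4, t7.
t1's domain is down to {4}, so t1 = 4. Eliminate 4 elsewhere: t4.
t4 has just one choice, so t4 = 3.
Determined: t1=4, t4=3. The other variables each still have more than one consistent value. That makes 2.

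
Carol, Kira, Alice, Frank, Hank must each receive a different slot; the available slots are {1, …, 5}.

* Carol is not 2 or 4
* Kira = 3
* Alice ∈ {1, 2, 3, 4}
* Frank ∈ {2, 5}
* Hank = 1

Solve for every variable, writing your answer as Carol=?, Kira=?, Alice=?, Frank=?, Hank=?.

Kira must be 3 (only option left). Strike 3 from Carol, Alice.
That leaves Hank = 1. Strike 1 from Carol, Alice.
Carol's domain is down to {5}, so Carol = 5. Strike 5 from Frank.
That leaves Frank = 2. Eliminate 2 elsewhere: Alice.
Alice's domain is down to {4}, so Alice = 4.

Carol=5, Kira=3, Alice=4, Frank=2, Hank=1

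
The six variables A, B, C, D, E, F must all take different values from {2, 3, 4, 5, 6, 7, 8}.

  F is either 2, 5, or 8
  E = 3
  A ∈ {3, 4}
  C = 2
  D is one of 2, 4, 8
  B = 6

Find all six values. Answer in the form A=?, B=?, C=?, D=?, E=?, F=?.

A=4, B=6, C=2, D=8, E=3, F=5

B's domain is down to {6}, so B = 6.
C must be 2 (only option left). Strike 2 from D, F.
E's domain is down to {3}, so E = 3. Remove 3 from A.
A has just one choice, so A = 4. Eliminate 4 elsewhere: D.
That leaves D = 8. Remove 8 from F.
F has just one choice, so F = 5.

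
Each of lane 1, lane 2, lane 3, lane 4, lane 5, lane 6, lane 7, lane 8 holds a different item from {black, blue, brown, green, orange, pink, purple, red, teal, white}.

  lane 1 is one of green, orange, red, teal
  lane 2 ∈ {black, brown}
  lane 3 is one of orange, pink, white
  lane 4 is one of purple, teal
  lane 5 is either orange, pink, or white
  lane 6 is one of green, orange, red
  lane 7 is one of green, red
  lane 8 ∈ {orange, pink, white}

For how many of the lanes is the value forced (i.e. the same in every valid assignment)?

2

lane 3, lane 5, lane 8 between them cover only {orange, pink, white} — a naked triple. Remove those values from lane 1, lane 6.
The 2 variables lane 6 and lane 7 are confined to {green, red}, which locks those values in; drop them from lane 1.
lane 1 has just one choice, so lane 1 = teal. So lane 4 can't be teal.
lane 4 has just one choice, so lane 4 = purple.
Determined: lane 1=teal, lane 4=purple. The other lanes each still have more than one consistent value. That makes 2.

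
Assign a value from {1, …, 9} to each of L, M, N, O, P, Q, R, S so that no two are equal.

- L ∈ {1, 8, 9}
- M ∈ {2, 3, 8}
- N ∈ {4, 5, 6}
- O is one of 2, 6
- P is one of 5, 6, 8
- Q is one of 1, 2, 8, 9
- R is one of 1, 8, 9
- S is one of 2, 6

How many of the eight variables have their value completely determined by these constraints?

3

The 8 variables together cover exactly {1, 2, 3, 4, 5, 6, 8, 9} — 8 values for 8 variables — and 3 appears only in M's list, so M = 3.
The 7 still-open variables draw from only 7 values {1, 2, 4, 5, 6, 8, 9}, so each is used; only N can be 4, hence N = 4.
Among the 6 still-open variables, 5 fits only P (and all 6 values in {1, 2, 5, 6, 8, 9} must be used), so P = 5.
O and S share exactly the 2 values {2, 6}; by pigeonhole those values go to them, so strike 2, 6 from Q.
Determined: M=3, N=4, P=5. The other variables each still have more than one consistent value. That makes 3.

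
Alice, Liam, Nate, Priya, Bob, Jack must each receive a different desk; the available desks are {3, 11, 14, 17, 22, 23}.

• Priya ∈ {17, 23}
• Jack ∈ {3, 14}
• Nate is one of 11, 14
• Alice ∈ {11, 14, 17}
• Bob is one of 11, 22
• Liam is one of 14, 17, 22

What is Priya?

Among the 6 variables, 3 fits only Jack (and all 6 values in {3, 11, 14, 17, 22, 23} must be used), so Jack = 3.
The 5 still-open variables draw from only 5 values {11, 14, 17, 22, 23}, so each is used; only Priya can be 23, hence Priya = 23.

23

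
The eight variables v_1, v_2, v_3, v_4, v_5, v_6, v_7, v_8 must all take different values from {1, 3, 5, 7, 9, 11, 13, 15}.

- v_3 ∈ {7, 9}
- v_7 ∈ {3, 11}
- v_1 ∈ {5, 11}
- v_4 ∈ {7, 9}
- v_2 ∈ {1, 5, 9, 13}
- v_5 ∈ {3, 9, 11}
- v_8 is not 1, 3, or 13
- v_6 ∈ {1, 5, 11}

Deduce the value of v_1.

The 8 variables draw from only 8 values {1, 3, 5, 7, 9, 11, 13, 15}, so each is used; only v_2 can be 13, hence v_2 = 13.
Among the 7 still-open variables, 1 fits only v_6 (and all 7 values in {1, 3, 5, 7, 9, 11, 15} must be used), so v_6 = 1.
The 6 still-open variables draw from only 6 values {3, 5, 7, 9, 11, 15}, so each is used; only v_8 can be 15, hence v_8 = 15.
The 5 still-open variables draw from only 5 values {3, 5, 7, 9, 11}, so each is used; only v_1 can be 5, hence v_1 = 5.

5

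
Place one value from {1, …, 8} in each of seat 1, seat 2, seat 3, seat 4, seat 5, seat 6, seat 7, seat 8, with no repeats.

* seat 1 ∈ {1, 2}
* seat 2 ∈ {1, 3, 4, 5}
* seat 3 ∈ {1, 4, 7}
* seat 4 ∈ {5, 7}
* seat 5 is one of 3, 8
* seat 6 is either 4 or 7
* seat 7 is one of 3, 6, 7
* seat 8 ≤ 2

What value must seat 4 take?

The 8 variables together cover exactly {1, 2, 3, 4, 5, 6, 7, 8} — 8 values for 8 variables — and 6 appears only in seat 7's list, so seat 7 = 6.
The 7 still-open variables together cover exactly {1, 2, 3, 4, 5, 7, 8} — 7 values for 7 variables — and 8 appears only in seat 5's list, so seat 5 = 8.
The 6 still-open variables draw from only 6 values {1, 2, 3, 4, 5, 7}, so each is used; only seat 2 can be 3, hence seat 2 = 3.
The 5 still-open variables draw from only 5 values {1, 2, 4, 5, 7}, so each is used; only seat 4 can be 5, hence seat 4 = 5.

5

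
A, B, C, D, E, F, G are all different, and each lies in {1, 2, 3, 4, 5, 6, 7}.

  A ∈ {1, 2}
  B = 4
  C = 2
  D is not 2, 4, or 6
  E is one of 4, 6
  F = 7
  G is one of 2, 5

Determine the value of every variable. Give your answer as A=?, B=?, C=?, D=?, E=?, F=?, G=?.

B's domain is down to {4}, so B = 4. Strike 4 from E.
C must be 2 (only option left). Strike 2 from A, G.
E must be 6 (only option left).
That leaves F = 7. Strike 7 from D.
That leaves G = 5. So D can't be 5.
That leaves A = 1. Eliminate 1 elsewhere: D.
D must be 3 (only option left).

A=1, B=4, C=2, D=3, E=6, F=7, G=5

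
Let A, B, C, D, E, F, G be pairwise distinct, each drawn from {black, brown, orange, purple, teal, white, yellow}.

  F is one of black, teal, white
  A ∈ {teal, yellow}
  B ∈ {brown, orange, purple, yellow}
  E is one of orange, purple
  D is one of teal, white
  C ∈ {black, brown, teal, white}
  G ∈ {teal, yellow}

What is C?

brown

A and G between them cover only {teal, yellow} — a naked pair. Remove those values from B, C, D, F.
D must be white (only option left). Eliminate white elsewhere: C, F.
That leaves F = black. Strike black from C.
So C = brown.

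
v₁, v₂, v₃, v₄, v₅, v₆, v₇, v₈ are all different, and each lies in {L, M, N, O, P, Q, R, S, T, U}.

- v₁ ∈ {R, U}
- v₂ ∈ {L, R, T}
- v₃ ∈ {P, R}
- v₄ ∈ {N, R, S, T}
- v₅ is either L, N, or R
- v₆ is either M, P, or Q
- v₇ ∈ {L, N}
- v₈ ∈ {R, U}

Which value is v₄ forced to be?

S

v₁ and v₈ between them cover only {R, U} — a naked pair. Remove those values from v₂, v₃, v₄, v₅.
That leaves v₃ = P. Remove P from v₆.
The 2 variables v₅ and v₇ are confined to {L, N}, which locks those values in; drop them from v₂, v₄.
v₂ must be T (only option left). Remove T from v₄.
So v₄ = S.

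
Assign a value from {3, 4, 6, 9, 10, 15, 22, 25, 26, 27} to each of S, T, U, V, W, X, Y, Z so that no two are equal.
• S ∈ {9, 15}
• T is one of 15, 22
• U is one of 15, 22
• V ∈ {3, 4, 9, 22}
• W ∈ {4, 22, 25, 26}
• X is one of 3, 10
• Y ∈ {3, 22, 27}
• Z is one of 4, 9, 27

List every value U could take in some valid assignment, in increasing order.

15, 22

T and U between them cover only {15, 22} — a naked pair. Remove those values from S, V, W, Y.
That leaves S = 9. So V, Z can't be 9.
V, Y, Z share exactly the 3 values {3, 4, 27}; by pigeonhole those values go to them, so strike 3, 4, 27 from W, X.
That leaves X = 10.
No further eliminations apply; U can still be any of 15, 22.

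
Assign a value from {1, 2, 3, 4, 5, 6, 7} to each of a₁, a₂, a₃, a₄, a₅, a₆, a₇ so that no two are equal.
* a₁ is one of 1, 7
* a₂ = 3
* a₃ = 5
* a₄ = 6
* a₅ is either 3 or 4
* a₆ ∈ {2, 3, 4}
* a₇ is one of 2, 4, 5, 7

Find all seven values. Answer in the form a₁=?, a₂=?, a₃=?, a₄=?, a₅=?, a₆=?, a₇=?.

a₁=1, a₂=3, a₃=5, a₄=6, a₅=4, a₆=2, a₇=7

a₂'s domain is down to {3}, so a₂ = 3. Strike 3 from a₅, a₆.
a₃ has just one choice, so a₃ = 5. Remove 5 from a₇.
a₄'s domain is down to {6}, so a₄ = 6.
a₅ has just one choice, so a₅ = 4. Remove 4 from a₆, a₇.
a₆'s domain is down to {2}, so a₆ = 2. Strike 2 from a₇.
a₇ must be 7 (only option left). Eliminate 7 elsewhere: a₁.
That leaves a₁ = 1.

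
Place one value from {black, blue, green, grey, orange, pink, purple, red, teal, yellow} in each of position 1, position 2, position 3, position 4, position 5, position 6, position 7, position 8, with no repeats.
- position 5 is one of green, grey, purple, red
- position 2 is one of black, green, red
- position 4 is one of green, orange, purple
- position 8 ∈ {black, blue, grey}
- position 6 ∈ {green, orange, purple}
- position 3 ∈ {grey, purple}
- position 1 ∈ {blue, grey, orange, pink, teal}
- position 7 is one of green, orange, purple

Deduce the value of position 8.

blue

position 4, position 6, position 7 between them cover only {green, orange, purple} — a naked triple. Remove those values from position 1, position 2, position 3, position 5.
That leaves position 3 = grey. Strike grey from position 1, position 5, position 8.
position 5 must be red (only option left). Strike red from position 2.
That leaves position 2 = black. Strike black from position 8.
So position 8 = blue.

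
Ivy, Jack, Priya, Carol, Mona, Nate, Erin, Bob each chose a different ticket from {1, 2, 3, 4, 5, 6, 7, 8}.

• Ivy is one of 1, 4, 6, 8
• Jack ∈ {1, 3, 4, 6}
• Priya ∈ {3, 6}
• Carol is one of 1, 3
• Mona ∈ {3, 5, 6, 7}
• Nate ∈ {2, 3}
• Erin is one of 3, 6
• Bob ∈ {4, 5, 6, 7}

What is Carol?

1

The 8 variables together cover exactly {1, 2, 3, 4, 5, 6, 7, 8} — 8 values for 8 variables — and 2 appears only in Nate's list, so Nate = 2.
Among the 7 still-open variables, 8 fits only Ivy (and all 7 values in {1, 3, 4, 5, 6, 7, 8} must be used), so Ivy = 8.
Priya and Erin share exactly the 2 values {3, 6}; by pigeonhole those values go to them, so strike 3, 6 from Jack, Carol, Mona, Bob.
So Carol = 1.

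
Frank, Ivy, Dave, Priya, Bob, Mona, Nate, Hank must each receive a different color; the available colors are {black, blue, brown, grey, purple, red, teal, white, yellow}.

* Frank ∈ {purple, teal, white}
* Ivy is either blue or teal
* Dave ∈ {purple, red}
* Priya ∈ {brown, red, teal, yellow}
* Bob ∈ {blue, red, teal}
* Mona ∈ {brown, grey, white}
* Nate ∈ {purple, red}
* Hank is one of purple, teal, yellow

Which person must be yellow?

The 8 variables draw from only 8 values {blue, brown, grey, purple, red, teal, white, yellow}, so each is used; only Mona can be grey, hence Mona = grey.
Among the 7 still-open variables, brown fits only Priya (and all 7 values in {blue, brown, purple, red, teal, white, yellow} must be used), so Priya = brown.
The 6 still-open variables draw from only 6 values {blue, purple, red, teal, white, yellow}, so each is used; only Frank can be white, hence Frank = white.
The 5 still-open variables together cover exactly {blue, purple, red, teal, yellow} — 5 values for 5 variables — and yellow appears only in Hank's list, so Hank = yellow.

Hank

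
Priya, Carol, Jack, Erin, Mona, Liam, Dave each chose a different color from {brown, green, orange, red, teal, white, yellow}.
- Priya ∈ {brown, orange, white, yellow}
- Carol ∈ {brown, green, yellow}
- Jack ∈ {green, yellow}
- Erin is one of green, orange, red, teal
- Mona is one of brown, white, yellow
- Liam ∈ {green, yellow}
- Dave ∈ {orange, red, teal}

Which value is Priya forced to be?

orange

Jack and Liam between them cover only {green, yellow} — a naked pair. Remove those values from Priya, Carol, Erin, Mona.
That leaves Carol = brown. Strike brown from Priya, Mona.
Mona's domain is down to {white}, so Mona = white. So Priya can't be white.
So Priya = orange.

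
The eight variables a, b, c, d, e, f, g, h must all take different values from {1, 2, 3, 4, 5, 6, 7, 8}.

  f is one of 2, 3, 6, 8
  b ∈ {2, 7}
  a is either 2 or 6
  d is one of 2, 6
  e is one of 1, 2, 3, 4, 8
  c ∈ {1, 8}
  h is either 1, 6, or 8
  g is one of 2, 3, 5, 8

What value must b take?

The 8 variables draw from only 8 values {1, 2, 3, 4, 5, 6, 7, 8}, so each is used; only e can be 4, hence e = 4.
Among the 7 still-open variables, 5 fits only g (and all 7 values in {1, 2, 3, 5, 6, 7, 8} must be used), so g = 5.
Among the 6 still-open variables, 3 fits only f (and all 6 values in {1, 2, 3, 6, 7, 8} must be used), so f = 3.
The 5 still-open variables together cover exactly {1, 2, 6, 7, 8} — 5 values for 5 variables — and 7 appears only in b's list, so b = 7.

7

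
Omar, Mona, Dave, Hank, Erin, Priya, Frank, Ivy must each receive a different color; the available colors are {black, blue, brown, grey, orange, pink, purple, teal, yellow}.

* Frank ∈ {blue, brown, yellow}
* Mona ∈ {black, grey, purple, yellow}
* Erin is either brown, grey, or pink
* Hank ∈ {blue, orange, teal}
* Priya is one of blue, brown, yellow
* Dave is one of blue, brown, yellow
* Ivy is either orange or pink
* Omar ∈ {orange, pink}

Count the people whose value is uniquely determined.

2

The 2 variables Omar and Ivy are confined to {orange, pink}, which locks those values in; drop them from Hank, Erin.
Dave, Priya, Frank between them cover only {blue, brown, yellow} — a naked triple. Remove those values from Mona, Hank, Erin.
Hank has just one choice, so Hank = teal.
Erin's domain is down to {grey}, so Erin = grey. Eliminate grey elsewhere: Mona.
Determined: Hank=teal, Erin=grey. The other people each still have more than one consistent value. That makes 2.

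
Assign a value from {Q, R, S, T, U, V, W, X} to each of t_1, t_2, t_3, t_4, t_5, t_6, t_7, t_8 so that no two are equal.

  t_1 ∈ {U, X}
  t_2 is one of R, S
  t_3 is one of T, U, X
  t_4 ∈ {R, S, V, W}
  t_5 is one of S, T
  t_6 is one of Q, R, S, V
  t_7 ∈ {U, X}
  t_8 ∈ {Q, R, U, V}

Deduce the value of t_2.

R

The 8 variables draw from only 8 values {Q, R, S, T, U, V, W, X}, so each is used; only t_4 can be W, hence t_4 = W.
t_1 and t_7 between them cover only {U, X} — a naked pair. Remove those values from t_3, t_8.
t_3 has just one choice, so t_3 = T. Eliminate T elsewhere: t_5.
That leaves t_5 = S. So t_2, t_6 can't be S.
So t_2 = R.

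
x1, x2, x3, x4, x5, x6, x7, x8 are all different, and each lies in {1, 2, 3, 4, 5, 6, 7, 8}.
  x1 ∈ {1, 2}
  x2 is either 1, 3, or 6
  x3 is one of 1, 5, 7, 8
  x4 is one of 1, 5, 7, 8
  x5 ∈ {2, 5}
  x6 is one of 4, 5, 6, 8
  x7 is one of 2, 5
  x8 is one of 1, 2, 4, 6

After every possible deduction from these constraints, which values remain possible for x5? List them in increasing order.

2, 5

The 8 variables together cover exactly {1, 2, 3, 4, 5, 6, 7, 8} — 8 values for 8 variables — and 3 appears only in x2's list, so x2 = 3.
x5 and x7 between them cover only {2, 5} — a naked pair. Remove those values from x1, x3, x4, x6, x8.
x1 has just one choice, so x1 = 1. Strike 1 from x3, x4, x8.
x3 and x4 share exactly the 2 values {7, 8}; by pigeonhole those values go to them, so strike 7, 8 from x6.
No further eliminations apply; x5 can still be any of 2, 5.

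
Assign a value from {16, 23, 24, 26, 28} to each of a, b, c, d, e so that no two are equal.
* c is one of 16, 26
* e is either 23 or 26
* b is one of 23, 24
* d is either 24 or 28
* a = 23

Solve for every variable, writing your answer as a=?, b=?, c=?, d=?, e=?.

a=23, b=24, c=16, d=28, e=26

a has just one choice, so a = 23. Strike 23 from b, e.
b's domain is down to {24}, so b = 24. Strike 24 from d.
That leaves d = 28.
e must be 26 (only option left). Eliminate 26 elsewhere: c.
c's domain is down to {16}, so c = 16.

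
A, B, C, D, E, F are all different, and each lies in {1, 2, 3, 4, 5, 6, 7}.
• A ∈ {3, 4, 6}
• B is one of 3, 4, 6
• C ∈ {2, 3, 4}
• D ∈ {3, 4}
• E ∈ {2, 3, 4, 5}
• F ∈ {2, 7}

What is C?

The 6 variables together cover exactly {2, 3, 4, 5, 6, 7} — 6 values for 6 variables — and 5 appears only in E's list, so E = 5.
The 5 still-open variables draw from only 5 values {2, 3, 4, 6, 7}, so each is used; only F can be 7, hence F = 7.
The 4 still-open variables draw from only 4 values {2, 3, 4, 6}, so each is used; only C can be 2, hence C = 2.

2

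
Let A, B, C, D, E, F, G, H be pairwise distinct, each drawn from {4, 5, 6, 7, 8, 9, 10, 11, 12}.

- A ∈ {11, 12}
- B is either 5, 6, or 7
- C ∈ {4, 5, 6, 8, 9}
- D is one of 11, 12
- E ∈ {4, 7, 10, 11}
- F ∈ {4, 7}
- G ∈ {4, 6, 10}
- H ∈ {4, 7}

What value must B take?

5

A and D between them cover only {11, 12} — a naked pair. Remove those values from E.
F and H share exactly the 2 values {4, 7}; by pigeonhole those values go to them, so strike 4, 7 from B, C, E, G.
That leaves E = 10. Strike 10 from G.
G has just one choice, so G = 6. Remove 6 from B, C.
So B = 5.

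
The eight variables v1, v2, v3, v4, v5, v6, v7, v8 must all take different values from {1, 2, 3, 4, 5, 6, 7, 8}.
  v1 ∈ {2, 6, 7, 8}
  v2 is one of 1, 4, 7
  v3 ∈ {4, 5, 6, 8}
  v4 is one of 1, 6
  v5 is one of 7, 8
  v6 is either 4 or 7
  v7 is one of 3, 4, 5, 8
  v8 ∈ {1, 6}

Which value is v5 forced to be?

8

Among the 8 variables, 2 fits only v1 (and all 8 values in {1, 2, 3, 4, 5, 6, 7, 8} must be used), so v1 = 2.
The 7 still-open variables draw from only 7 values {1, 3, 4, 5, 6, 7, 8}, so each is used; only v7 can be 3, hence v7 = 3.
The 6 still-open variables together cover exactly {1, 4, 5, 6, 7, 8} — 6 values for 6 variables — and 5 appears only in v3's list, so v3 = 5.
Among the 5 still-open variables, 8 fits only v5 (and all 5 values in {1, 4, 6, 7, 8} must be used), so v5 = 8.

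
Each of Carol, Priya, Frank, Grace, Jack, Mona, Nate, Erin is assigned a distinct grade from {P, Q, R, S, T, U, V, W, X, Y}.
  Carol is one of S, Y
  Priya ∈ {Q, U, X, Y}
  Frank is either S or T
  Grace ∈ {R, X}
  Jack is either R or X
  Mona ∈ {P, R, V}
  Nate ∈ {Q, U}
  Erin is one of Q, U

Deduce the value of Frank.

The 2 variables Grace and Jack are confined to {R, X}, which locks those values in; drop them from Priya, Mona.
The 2 variables Nate and Erin are confined to {Q, U}, which locks those values in; drop them from Priya.
Priya has just one choice, so Priya = Y. Eliminate Y elsewhere: Carol.
Carol has just one choice, so Carol = S. Remove S from Frank.
So Frank = T.

T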